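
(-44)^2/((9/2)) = 3872/9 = 430.22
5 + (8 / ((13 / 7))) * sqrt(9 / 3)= 5 + 56 * sqrt(3) / 13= 12.46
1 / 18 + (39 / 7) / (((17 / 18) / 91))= 164285 / 306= 536.88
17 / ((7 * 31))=17 / 217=0.08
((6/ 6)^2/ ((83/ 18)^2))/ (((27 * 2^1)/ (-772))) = -4632/ 6889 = -0.67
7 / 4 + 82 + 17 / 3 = 1073 / 12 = 89.42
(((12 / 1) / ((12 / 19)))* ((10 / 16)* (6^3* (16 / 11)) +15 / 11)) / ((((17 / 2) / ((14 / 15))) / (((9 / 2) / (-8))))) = -173565 / 748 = -232.04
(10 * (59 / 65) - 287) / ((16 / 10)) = -18065 / 104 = -173.70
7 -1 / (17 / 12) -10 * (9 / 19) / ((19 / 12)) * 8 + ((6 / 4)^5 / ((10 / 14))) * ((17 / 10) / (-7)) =-198556747 / 9819200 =-20.22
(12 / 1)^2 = 144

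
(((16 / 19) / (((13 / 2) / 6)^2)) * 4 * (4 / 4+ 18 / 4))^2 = 2569273344 / 10310521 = 249.19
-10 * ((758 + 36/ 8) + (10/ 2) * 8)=-8025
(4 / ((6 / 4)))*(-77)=-616 / 3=-205.33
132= 132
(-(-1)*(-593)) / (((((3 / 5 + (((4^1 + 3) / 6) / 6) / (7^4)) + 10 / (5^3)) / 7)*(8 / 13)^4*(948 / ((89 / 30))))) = -18095903583485 / 135867097088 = -133.19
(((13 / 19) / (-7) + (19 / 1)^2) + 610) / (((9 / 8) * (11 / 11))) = 1033040 / 1197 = 863.02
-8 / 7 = -1.14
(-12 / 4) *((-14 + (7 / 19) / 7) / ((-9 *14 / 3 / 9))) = -2385 / 266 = -8.97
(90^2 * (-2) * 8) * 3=-388800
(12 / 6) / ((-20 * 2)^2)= 1 / 800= 0.00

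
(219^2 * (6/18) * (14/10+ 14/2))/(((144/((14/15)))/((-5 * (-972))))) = 21150801/5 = 4230160.20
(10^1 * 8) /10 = 8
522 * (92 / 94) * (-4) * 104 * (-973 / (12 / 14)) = 11339170752 / 47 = 241258952.17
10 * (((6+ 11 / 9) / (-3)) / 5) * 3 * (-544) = 70720 / 9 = 7857.78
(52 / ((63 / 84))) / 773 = 208 / 2319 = 0.09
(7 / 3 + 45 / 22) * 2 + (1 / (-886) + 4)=372973 / 29238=12.76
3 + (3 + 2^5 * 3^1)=102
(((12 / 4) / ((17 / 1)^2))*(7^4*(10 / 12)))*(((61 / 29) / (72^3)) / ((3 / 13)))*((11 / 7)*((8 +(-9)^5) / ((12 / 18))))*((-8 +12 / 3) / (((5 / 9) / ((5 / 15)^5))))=10391177797 / 4968304128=2.09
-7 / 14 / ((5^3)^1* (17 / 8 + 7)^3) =-256 / 48627125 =-0.00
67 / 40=1.68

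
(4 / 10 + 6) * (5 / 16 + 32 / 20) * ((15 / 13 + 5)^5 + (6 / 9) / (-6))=1002688176038 / 9282325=108021.23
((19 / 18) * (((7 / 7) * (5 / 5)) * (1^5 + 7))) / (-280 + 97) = -76 / 1647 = -0.05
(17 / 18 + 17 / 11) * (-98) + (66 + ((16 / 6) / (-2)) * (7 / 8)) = -35477 / 198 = -179.18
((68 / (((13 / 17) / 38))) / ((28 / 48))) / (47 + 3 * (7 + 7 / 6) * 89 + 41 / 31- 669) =32682432 / 8800519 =3.71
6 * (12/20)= 18/5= 3.60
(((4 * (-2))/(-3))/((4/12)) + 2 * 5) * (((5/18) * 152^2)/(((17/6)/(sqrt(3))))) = 70618.77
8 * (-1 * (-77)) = 616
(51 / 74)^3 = 132651 / 405224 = 0.33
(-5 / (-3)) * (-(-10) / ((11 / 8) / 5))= 60.61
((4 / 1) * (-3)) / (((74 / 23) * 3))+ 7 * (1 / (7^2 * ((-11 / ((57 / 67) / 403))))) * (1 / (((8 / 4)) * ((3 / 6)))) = -95639651 / 76925849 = -1.24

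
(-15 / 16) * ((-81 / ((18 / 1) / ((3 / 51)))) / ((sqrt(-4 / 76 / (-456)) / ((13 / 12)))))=11115 * sqrt(6) / 1088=25.02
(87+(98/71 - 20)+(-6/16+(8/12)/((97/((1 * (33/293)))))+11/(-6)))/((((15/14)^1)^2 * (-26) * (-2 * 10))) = 31406101013/283311896400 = 0.11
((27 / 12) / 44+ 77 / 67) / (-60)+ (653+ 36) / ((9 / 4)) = 129986515 / 424512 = 306.20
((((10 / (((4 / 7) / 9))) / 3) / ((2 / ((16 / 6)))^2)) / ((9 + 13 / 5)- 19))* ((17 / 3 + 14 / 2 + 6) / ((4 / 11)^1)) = -215600 / 333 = -647.45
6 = 6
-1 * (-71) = 71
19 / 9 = 2.11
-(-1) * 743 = 743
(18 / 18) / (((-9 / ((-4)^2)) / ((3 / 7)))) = -16 / 21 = -0.76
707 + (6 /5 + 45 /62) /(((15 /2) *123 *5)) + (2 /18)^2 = 707.01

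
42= 42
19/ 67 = 0.28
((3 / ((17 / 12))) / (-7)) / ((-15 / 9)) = 108 / 595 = 0.18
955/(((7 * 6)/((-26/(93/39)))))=-161395/651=-247.92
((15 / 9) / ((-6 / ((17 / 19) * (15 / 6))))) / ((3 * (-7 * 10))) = 85 / 28728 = 0.00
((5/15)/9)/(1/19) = 19/27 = 0.70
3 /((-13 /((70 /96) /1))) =-35 /208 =-0.17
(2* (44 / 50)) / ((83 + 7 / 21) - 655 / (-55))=1452 / 78575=0.02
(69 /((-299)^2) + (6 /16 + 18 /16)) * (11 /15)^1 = 42779 /38870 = 1.10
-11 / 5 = -2.20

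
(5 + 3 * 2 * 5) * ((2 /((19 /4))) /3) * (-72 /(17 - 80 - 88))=6720 /2869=2.34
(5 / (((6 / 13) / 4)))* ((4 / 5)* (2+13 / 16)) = 195 / 2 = 97.50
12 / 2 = 6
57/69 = 19/23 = 0.83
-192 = -192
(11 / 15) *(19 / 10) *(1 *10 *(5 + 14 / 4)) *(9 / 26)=41.00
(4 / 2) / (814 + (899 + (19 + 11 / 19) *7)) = 0.00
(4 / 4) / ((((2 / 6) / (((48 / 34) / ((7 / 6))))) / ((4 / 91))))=0.16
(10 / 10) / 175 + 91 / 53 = 15978 / 9275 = 1.72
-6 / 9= -2 / 3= -0.67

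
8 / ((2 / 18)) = 72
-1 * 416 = -416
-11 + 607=596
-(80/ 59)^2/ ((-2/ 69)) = 220800/ 3481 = 63.43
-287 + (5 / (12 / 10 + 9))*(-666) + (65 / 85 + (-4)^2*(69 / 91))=-929088 / 1547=-600.57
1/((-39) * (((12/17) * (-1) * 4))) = 17/1872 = 0.01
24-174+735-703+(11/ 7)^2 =-5661/ 49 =-115.53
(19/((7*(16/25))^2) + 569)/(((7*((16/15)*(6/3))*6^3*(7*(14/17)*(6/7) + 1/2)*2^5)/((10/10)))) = 13504443/13307478016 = 0.00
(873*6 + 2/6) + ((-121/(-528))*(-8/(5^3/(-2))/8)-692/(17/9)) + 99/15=82935929/17000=4878.58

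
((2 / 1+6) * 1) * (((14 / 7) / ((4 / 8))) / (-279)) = -32 / 279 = -0.11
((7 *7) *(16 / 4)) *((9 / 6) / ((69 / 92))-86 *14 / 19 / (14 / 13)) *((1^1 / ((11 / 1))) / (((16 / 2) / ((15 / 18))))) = -22050 / 209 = -105.50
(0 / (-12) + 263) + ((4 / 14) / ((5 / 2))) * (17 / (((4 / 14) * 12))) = 263.57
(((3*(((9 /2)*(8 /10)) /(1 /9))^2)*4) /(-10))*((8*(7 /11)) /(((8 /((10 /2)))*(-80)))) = 137781 /2750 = 50.10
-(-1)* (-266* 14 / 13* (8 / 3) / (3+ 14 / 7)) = -29792 / 195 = -152.78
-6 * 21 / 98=-9 / 7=-1.29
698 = 698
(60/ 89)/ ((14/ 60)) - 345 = -213135/ 623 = -342.11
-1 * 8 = -8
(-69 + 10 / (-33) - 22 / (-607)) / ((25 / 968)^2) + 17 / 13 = -1536468226211 / 14795625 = -103846.12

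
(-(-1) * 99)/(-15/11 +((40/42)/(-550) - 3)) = -114345/5042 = -22.68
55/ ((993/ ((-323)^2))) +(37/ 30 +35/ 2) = 28783486/ 4965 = 5797.28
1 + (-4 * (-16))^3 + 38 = 262183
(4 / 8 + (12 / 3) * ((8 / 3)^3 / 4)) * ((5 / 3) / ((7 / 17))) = 78.78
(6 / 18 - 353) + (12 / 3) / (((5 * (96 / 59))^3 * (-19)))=-185260237379 / 525312000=-352.67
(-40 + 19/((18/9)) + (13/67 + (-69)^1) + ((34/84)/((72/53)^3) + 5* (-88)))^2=290676.82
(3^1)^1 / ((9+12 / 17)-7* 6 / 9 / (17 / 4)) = 153 / 439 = 0.35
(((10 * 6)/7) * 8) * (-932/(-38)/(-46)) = -111840/3059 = -36.56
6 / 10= 3 / 5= 0.60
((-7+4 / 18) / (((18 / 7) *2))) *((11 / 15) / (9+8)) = -0.06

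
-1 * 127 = -127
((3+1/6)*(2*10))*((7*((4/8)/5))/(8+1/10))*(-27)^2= 3990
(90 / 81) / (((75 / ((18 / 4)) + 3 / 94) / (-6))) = -1880 / 4709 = -0.40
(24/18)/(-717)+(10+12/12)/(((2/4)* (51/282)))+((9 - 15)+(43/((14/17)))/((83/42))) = 142.07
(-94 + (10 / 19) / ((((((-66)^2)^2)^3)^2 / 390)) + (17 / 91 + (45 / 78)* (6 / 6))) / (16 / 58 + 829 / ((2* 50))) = -454559845204226751878615319336348085220484453028525 / 41761614848958075827966948509948741149948770254848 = -10.88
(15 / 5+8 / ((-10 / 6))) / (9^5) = -1 / 32805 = -0.00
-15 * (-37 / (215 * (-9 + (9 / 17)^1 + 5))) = -1887 / 2537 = -0.74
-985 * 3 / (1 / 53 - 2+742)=-156615 / 39221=-3.99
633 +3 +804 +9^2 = 1521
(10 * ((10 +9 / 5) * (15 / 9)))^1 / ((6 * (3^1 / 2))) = 590 / 27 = 21.85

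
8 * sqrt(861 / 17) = 56.93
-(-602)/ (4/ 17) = 5117/ 2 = 2558.50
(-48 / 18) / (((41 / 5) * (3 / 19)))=-760 / 369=-2.06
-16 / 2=-8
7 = 7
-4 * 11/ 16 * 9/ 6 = -33/ 8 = -4.12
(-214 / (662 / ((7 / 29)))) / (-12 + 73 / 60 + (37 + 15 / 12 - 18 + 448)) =-11235 / 65868338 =-0.00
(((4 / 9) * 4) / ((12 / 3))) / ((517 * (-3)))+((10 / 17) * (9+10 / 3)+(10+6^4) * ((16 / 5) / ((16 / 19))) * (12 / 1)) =70669847414 / 1186515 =59560.85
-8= -8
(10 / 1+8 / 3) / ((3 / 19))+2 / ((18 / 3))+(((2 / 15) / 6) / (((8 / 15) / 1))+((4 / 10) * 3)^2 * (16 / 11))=1637297 / 19800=82.69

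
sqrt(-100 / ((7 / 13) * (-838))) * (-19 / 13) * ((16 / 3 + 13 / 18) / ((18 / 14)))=-10355 * sqrt(76258) / 882414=-3.24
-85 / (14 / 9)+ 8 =-653 / 14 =-46.64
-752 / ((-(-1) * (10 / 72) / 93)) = -503539.20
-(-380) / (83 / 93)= 35340 / 83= 425.78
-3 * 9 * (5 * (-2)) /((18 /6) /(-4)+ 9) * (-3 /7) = -1080 /77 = -14.03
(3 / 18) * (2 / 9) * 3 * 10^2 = 100 / 9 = 11.11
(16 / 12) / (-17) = -4 / 51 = -0.08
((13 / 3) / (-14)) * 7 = -13 / 6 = -2.17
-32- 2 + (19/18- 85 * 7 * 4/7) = -6713/18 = -372.94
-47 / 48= -0.98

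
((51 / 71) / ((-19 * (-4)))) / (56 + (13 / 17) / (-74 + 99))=21675 / 128494948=0.00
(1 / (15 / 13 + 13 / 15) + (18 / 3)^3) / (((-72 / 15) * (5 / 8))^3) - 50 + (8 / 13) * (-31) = -3553937 / 46098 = -77.10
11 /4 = 2.75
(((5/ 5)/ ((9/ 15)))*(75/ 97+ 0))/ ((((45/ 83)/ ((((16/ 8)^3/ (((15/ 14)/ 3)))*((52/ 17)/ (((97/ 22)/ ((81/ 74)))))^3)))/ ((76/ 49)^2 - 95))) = -16313430356437643320320/ 7556714134294313387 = -2158.80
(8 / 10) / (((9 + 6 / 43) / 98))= 16856 / 1965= 8.58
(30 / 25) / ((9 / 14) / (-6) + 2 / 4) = 3.05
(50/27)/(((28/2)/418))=10450/189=55.29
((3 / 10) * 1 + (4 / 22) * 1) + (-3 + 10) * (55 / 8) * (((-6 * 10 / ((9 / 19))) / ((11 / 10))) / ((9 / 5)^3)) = -228477839 / 240570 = -949.74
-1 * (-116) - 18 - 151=-53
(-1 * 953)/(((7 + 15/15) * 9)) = -953/72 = -13.24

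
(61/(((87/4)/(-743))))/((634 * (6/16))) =-725168/82737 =-8.76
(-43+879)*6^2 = 30096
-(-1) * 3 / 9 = 1 / 3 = 0.33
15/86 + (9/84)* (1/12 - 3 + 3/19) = -11087/91504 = -0.12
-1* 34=-34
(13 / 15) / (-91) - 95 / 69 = -1116 / 805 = -1.39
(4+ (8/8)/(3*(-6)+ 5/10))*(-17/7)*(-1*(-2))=-4692/245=-19.15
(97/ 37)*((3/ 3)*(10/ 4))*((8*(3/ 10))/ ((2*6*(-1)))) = -97/ 74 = -1.31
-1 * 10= -10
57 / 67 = 0.85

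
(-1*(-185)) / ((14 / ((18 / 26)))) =1665 / 182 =9.15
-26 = -26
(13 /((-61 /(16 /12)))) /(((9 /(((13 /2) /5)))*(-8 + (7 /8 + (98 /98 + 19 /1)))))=-2704 /848205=-0.00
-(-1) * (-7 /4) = -7 /4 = -1.75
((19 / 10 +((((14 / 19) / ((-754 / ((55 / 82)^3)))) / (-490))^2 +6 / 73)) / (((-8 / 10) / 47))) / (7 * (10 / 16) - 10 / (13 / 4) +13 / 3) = -311879433063907399929692001 / 15081702219729786245777536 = -20.68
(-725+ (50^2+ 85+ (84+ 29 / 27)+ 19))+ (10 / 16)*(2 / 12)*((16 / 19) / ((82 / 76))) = 2174320 / 1107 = 1964.16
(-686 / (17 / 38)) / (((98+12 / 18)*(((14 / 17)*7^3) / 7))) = -57 / 148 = -0.39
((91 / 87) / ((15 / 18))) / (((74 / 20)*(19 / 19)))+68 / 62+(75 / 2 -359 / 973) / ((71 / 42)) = 7681856427 / 328272547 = 23.40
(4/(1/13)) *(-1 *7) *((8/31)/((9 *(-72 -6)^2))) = -56/32643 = -0.00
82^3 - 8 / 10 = 2756836 / 5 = 551367.20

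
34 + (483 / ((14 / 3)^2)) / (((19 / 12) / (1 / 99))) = 49949 / 1463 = 34.14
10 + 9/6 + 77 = 177/2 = 88.50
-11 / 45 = -0.24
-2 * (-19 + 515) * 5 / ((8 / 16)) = -9920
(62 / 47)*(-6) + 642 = 29802 / 47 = 634.09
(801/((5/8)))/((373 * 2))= 3204/1865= 1.72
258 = 258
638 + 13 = 651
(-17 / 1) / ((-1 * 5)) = 17 / 5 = 3.40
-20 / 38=-0.53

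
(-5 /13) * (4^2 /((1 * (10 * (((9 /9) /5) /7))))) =-280 /13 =-21.54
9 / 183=3 / 61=0.05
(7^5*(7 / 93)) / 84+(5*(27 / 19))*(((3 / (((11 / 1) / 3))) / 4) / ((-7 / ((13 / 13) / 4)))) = 98015579 / 6530832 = 15.01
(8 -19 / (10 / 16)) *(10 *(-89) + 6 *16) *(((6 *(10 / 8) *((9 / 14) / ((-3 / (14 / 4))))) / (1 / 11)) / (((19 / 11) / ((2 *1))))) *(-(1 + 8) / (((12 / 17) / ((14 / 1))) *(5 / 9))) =38894406012 / 95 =409414800.13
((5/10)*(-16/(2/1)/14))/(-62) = 1/217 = 0.00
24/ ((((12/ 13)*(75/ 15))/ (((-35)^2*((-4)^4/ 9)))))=1630720/ 9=181191.11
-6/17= -0.35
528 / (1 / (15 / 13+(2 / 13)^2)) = 105072 / 169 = 621.73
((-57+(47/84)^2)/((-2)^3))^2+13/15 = 813739633829/15931883520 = 51.08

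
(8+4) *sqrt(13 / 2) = 6 *sqrt(26) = 30.59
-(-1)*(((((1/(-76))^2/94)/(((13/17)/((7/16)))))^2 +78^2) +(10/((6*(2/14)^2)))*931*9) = 8804770249745138726737/12753716128251904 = 690369.00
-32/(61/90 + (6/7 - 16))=20160/9113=2.21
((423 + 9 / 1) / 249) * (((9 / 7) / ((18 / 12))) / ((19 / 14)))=1728 / 1577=1.10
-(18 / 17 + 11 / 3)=-241 / 51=-4.73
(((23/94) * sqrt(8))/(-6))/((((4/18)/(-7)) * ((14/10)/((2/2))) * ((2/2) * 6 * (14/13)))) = 1495 * sqrt(2)/5264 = 0.40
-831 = -831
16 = 16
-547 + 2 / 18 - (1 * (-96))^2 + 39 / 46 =-4041485 / 414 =-9762.04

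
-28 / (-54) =14 / 27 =0.52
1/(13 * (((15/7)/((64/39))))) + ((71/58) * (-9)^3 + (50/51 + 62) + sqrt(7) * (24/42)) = -6218960227/7498530 + 4 * sqrt(7)/7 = -827.85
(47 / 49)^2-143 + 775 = 1519641 / 2401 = 632.92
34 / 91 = 0.37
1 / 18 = 0.06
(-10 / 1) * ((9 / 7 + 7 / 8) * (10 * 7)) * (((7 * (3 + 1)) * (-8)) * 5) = 1694000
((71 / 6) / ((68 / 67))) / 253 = 4757 / 103224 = 0.05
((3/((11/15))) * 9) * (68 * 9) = 247860/11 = 22532.73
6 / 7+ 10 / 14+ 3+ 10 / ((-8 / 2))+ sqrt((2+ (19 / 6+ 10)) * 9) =29 / 14+ sqrt(546) / 2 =13.75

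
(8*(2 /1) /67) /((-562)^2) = 4 /5290387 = 0.00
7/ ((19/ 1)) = 7/ 19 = 0.37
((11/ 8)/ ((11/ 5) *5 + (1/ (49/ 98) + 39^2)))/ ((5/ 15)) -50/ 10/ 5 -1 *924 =-925.00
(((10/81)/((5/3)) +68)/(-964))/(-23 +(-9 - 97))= 919/1678806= 0.00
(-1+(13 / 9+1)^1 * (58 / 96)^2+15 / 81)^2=644809 / 107495424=0.01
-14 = -14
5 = 5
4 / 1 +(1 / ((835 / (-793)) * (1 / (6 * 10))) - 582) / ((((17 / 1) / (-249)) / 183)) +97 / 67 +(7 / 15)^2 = 73301745116062 / 42797925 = 1712740.63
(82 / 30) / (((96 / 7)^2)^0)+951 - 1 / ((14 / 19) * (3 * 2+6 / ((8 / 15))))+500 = 1170192 / 805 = 1453.65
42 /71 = 0.59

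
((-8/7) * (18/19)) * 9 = -1296/133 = -9.74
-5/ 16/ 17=-5/ 272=-0.02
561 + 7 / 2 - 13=1103 / 2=551.50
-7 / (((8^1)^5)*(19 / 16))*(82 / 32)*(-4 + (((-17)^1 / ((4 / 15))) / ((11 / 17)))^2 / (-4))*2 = 5402258687 / 2410676224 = 2.24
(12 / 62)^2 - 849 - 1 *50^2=-3218353 / 961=-3348.96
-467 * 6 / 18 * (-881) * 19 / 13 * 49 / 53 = 383038537 / 2067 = 185311.34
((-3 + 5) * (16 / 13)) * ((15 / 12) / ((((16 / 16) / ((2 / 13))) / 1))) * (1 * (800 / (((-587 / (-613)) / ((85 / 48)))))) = 208420000 / 297609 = 700.31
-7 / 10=-0.70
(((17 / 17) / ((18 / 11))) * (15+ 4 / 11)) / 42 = 169 / 756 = 0.22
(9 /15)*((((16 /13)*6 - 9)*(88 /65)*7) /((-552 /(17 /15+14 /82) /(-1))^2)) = -86671739 /1690684661250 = -0.00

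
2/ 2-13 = -12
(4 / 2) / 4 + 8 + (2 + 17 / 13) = 307 / 26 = 11.81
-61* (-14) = 854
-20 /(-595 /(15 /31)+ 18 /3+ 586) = 60 /1913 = 0.03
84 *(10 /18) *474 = 22120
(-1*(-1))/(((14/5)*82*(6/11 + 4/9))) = 495/112504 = 0.00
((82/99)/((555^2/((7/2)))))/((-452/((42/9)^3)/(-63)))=1378174/10337627025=0.00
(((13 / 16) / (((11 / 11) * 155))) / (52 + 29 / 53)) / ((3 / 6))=0.00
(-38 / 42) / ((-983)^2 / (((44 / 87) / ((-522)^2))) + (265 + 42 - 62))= -0.00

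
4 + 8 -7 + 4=9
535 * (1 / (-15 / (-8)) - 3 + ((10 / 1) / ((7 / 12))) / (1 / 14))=127080.33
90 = 90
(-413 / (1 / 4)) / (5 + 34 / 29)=-47908 / 179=-267.64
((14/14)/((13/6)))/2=3/13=0.23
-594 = -594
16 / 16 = 1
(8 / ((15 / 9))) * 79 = 1896 / 5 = 379.20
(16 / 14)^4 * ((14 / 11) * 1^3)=8192 / 3773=2.17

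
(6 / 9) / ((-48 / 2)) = -1 / 36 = -0.03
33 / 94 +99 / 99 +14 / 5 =1951 / 470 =4.15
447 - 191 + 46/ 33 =8494/ 33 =257.39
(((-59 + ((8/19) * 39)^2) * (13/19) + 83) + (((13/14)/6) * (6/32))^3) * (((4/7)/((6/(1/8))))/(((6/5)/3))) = 700387928944835/103610585186304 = 6.76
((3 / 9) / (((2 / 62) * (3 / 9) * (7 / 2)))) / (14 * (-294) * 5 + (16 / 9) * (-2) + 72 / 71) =-19809 / 46032854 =-0.00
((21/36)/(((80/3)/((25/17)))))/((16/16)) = 35/1088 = 0.03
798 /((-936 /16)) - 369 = -14923 /39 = -382.64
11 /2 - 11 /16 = 77 /16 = 4.81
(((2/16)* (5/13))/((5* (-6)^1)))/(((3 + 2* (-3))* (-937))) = -1/1754064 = -0.00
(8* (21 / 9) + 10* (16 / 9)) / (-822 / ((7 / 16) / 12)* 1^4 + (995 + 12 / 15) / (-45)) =-57400 / 35545253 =-0.00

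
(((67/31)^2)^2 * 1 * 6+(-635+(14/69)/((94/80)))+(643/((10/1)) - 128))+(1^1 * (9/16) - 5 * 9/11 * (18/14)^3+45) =-479791435669162549/904004341529520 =-530.74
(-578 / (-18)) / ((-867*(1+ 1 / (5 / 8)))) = -0.01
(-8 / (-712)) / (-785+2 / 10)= -5 / 349236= -0.00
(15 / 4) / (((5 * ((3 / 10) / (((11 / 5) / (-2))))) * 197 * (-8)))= 11 / 6304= 0.00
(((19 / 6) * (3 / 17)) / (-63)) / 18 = -19 / 38556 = -0.00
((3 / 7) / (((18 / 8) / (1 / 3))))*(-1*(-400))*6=3200 / 21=152.38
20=20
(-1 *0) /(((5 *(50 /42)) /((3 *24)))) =0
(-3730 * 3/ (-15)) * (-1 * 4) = -2984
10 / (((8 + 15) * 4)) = 5 / 46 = 0.11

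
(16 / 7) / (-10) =-0.23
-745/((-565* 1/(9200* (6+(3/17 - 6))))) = 4112400/1921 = 2140.76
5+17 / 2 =27 / 2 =13.50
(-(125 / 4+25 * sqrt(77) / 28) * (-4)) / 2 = 25 * sqrt(77) / 14+125 / 2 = 78.17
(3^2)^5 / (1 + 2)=19683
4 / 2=2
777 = 777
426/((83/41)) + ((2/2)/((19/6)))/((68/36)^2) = 95946144/455753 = 210.52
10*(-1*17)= -170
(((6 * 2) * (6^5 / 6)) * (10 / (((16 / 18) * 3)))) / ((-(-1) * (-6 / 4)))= -38880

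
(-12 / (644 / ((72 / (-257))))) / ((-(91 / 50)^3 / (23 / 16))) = -1687500 / 1355674229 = -0.00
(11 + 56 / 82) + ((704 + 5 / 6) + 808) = 375031 / 246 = 1524.52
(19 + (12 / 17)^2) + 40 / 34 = 20.67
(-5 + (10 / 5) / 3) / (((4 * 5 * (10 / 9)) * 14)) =-39 / 2800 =-0.01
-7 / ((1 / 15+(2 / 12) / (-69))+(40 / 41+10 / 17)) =-10099530 / 2349001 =-4.30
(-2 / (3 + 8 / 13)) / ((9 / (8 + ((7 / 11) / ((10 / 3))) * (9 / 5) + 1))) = -0.57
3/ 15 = 1/ 5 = 0.20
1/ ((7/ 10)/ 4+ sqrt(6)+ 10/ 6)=-26520/ 37559+ 14400* sqrt(6)/ 37559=0.23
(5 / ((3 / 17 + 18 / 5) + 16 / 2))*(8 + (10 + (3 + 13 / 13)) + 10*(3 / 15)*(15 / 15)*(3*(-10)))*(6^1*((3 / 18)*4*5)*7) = -323000 / 143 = -2258.74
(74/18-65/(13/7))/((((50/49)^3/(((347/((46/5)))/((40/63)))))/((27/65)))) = -1072492637013/1495000000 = -717.39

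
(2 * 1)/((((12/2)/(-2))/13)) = -26/3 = -8.67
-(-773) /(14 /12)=4638 /7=662.57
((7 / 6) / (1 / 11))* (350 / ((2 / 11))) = 148225 / 6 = 24704.17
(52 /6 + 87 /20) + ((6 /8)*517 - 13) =11633 /30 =387.77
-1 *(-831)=831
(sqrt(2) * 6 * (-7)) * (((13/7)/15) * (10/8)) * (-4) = 26 * sqrt(2) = 36.77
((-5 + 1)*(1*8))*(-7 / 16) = 14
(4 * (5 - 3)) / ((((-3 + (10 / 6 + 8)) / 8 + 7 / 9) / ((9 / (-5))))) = -1296 / 145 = -8.94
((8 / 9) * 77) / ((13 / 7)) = 4312 / 117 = 36.85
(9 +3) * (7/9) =28/3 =9.33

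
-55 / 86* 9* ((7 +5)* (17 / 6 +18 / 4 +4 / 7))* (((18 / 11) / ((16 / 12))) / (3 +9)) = -33615 / 602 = -55.84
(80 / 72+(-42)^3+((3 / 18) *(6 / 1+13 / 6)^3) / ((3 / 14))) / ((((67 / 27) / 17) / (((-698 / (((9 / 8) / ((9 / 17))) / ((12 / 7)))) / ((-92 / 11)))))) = -1099500111182 / 32361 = -33976085.76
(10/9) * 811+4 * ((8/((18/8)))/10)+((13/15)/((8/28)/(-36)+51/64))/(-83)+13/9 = 10740034369/11881035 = 903.96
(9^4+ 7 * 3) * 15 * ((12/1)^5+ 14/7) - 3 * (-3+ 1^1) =24567380826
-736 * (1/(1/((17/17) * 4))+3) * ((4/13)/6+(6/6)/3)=-25760/13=-1981.54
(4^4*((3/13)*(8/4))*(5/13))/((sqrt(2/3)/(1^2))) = 3840*sqrt(6)/169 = 55.66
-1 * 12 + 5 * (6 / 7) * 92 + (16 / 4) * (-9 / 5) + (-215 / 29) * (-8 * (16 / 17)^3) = 2117017256 / 4986695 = 424.53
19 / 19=1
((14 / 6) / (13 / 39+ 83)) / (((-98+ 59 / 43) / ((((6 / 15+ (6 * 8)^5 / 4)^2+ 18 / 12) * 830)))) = -5068821396963240944629 / 5193750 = -975946358019396.57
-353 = -353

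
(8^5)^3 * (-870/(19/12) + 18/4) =-364316580793810944/19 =-19174556883884786.53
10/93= 0.11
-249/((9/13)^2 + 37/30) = -1262430/8683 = -145.39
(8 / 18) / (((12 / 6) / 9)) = 2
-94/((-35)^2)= -94/1225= -0.08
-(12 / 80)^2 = -9 / 400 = -0.02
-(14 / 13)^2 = -196 / 169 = -1.16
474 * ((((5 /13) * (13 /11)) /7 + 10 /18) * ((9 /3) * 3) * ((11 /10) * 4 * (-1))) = -81528 /7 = -11646.86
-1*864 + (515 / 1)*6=2226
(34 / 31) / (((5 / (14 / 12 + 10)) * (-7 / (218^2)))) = -54129836 / 3255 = -16629.75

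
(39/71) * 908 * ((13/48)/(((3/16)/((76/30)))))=5831176/3195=1825.09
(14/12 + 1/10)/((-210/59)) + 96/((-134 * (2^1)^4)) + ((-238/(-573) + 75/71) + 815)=2335635363823/2862049050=816.07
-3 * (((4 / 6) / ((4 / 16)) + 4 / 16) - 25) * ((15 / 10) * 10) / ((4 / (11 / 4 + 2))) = 75525 / 64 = 1180.08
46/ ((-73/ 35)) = -1610/ 73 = -22.05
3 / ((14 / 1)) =3 / 14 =0.21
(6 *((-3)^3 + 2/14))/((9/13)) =-232.76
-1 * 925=-925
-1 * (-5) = 5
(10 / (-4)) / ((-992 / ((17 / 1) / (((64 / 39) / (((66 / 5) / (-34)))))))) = -1287 / 126976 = -0.01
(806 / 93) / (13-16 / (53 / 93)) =-1378 / 2397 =-0.57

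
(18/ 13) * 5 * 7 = 630/ 13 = 48.46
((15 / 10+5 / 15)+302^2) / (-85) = -109447 / 102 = -1073.01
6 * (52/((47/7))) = 2184/47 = 46.47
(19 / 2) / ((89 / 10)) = 95 / 89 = 1.07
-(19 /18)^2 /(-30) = 361 /9720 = 0.04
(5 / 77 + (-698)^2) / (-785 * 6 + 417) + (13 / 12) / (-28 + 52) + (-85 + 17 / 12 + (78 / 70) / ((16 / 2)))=-196.89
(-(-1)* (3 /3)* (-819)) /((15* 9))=-91 /15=-6.07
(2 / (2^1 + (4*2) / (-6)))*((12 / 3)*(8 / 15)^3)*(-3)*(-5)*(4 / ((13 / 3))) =8192 / 325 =25.21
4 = 4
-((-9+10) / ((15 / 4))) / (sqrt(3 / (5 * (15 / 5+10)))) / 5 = -4 * sqrt(195) / 225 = -0.25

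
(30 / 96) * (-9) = -45 / 16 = -2.81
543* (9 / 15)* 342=557118 / 5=111423.60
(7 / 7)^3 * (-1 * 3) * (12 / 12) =-3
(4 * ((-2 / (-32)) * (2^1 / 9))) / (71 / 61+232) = 61 / 256014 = 0.00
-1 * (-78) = 78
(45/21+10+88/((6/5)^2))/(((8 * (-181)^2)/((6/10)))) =0.00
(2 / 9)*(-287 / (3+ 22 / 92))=-26404 / 1341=-19.69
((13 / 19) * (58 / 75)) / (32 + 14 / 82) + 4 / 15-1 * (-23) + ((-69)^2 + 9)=3003111703 / 626525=4793.28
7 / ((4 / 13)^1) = 91 / 4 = 22.75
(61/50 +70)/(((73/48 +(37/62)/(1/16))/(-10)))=-5298768/82355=-64.34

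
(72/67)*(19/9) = 152/67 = 2.27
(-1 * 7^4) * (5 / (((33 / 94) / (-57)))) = 21440930 / 11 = 1949175.45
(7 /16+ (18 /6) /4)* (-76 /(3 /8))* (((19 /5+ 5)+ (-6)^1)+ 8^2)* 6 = -482296 /5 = -96459.20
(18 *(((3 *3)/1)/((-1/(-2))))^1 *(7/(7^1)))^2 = 104976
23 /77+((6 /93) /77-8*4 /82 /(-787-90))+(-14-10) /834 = 294143427 /1084570991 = 0.27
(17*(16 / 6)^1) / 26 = 68 / 39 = 1.74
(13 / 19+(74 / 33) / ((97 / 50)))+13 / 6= 4.01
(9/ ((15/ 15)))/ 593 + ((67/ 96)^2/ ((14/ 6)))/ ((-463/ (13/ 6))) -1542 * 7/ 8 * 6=-286780159180421/ 35424700416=-8095.49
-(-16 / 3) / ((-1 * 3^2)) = -16 / 27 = -0.59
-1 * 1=-1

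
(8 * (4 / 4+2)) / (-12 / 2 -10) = -3 / 2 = -1.50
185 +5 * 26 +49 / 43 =316.14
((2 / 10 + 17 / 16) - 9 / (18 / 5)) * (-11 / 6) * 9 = 3267 / 160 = 20.42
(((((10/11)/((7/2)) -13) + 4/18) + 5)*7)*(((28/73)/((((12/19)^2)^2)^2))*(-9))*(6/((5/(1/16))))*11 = 61939054410527/10462887936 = 5919.88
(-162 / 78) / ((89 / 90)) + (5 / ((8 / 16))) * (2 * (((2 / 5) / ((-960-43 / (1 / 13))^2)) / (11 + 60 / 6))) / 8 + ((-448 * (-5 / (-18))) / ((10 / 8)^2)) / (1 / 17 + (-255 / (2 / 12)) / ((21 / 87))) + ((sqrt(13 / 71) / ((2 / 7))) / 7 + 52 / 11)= sqrt(923) / 142 + 18417092413194816829 / 6977285039262352815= 2.85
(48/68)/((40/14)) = 21/85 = 0.25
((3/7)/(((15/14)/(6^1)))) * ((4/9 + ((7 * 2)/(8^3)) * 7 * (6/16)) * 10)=9515/768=12.39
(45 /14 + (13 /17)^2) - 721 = -2901795 /4046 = -717.20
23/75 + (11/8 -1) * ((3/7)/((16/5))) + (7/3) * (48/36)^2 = 2724647/604800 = 4.51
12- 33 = -21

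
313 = 313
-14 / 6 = -7 / 3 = -2.33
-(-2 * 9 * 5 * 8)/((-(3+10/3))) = -2160/19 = -113.68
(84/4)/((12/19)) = 133/4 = 33.25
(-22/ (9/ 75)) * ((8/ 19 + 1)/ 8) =-2475/ 76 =-32.57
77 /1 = 77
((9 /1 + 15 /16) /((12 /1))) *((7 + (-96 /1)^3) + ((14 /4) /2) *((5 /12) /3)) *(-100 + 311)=-1424724723203 /9216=-154592526.39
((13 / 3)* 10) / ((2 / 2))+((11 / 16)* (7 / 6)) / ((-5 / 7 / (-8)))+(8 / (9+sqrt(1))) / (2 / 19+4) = 13653 / 260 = 52.51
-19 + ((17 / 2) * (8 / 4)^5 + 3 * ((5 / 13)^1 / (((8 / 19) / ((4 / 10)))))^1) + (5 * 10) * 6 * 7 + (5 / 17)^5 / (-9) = 1564280431969 / 664493076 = 2354.10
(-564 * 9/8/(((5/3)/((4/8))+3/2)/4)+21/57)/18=-289129/9918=-29.15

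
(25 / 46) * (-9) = -225 / 46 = -4.89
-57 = -57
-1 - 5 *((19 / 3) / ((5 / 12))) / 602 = -339 / 301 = -1.13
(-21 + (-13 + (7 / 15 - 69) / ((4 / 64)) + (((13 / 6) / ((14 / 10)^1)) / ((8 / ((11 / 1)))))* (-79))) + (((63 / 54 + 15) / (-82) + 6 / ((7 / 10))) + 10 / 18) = -266506423 / 206640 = -1289.71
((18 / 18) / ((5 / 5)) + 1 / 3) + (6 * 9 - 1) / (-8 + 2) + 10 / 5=-11 / 2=-5.50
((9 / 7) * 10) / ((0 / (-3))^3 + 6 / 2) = 4.29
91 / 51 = 1.78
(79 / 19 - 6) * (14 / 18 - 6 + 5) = 70 / 171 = 0.41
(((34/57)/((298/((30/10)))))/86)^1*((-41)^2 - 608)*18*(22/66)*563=30809049/121733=253.09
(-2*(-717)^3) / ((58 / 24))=8846443512 / 29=305049776.28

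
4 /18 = 2 /9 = 0.22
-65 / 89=-0.73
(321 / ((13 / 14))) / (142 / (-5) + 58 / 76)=-12.51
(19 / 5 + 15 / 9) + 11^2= 1897 / 15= 126.47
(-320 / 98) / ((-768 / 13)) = 65 / 1176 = 0.06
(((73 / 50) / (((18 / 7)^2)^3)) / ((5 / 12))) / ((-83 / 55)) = -94472147 / 11762560800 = -0.01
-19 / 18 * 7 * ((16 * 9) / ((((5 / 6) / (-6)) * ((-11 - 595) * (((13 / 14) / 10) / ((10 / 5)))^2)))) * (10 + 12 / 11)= -12212336640 / 187759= -65042.62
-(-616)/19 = 616/19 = 32.42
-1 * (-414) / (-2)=-207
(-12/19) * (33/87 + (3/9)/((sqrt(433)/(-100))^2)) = -1217156/238583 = -5.10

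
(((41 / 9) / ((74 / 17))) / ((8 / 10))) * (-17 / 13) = -59245 / 34632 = -1.71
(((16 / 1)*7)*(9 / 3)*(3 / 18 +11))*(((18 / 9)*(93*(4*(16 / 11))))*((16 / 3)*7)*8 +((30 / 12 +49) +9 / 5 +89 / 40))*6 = 400256468514 / 55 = 7277390336.62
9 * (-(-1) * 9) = 81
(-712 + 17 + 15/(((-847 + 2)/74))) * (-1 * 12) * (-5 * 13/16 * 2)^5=-2423778459375/8192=-295871393.97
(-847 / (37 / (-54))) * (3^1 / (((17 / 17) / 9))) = 1234926 / 37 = 33376.38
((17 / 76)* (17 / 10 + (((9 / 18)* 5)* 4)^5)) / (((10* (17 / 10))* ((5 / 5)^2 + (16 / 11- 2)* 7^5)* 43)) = -11000187 / 3295157080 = -0.00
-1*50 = -50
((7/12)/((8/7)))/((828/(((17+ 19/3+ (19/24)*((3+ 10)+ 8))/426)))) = 46991/812685312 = 0.00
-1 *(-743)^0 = -1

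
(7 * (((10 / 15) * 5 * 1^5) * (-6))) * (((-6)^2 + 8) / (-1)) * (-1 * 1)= -6160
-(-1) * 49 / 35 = 7 / 5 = 1.40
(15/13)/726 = 5/3146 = 0.00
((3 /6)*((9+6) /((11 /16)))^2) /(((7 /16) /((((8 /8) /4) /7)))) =115200 /5929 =19.43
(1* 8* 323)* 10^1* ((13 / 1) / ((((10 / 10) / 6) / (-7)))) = -14108640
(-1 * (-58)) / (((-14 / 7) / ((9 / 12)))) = -87 / 4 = -21.75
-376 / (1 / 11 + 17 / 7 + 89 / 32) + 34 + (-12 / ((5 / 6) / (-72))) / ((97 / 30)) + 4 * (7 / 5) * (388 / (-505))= 893866436562 / 3198965425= 279.42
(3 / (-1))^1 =-3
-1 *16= -16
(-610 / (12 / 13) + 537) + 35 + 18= -425 / 6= -70.83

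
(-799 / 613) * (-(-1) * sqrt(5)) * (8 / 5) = -6392 * sqrt(5) / 3065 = -4.66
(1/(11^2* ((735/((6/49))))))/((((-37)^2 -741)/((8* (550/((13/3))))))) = 120/53904851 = 0.00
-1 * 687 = -687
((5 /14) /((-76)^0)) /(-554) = -5 /7756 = -0.00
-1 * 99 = -99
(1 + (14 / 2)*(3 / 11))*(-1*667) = -21344 / 11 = -1940.36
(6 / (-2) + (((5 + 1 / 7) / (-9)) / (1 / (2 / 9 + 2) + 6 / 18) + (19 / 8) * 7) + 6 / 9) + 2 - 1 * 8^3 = -3919873 / 7896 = -496.44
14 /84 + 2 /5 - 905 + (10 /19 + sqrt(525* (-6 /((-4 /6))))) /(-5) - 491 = -1409.29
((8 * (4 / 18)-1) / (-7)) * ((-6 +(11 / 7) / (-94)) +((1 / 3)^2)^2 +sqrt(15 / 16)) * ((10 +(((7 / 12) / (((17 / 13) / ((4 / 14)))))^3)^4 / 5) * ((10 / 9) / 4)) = 20293200366892471641910334272901 / 10950349688988315540724694532096-63412089728150564000207281 * sqrt(15) / 821820682876529366259499008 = 1.55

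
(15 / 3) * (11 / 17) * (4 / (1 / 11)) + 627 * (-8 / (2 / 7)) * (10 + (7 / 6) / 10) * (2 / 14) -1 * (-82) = -25148.25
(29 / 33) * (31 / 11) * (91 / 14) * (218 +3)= 2582827 / 726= 3557.61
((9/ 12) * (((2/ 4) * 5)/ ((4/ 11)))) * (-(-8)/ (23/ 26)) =2145/ 46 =46.63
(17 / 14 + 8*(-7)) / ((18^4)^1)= -767 / 1469664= -0.00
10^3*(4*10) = 40000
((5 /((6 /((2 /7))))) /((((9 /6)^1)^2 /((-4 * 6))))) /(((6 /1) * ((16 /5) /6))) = -50 /63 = -0.79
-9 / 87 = -3 / 29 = -0.10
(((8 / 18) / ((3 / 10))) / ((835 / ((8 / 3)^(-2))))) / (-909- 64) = -1 / 3899784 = -0.00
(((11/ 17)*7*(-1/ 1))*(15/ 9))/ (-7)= 55/ 51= 1.08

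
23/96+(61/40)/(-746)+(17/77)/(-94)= 152390611/647945760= 0.24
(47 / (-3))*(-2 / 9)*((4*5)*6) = 3760 / 9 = 417.78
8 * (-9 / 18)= -4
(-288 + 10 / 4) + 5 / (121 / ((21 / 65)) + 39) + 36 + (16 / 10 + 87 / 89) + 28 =-845952897 / 3864380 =-218.91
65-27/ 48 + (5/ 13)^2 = 174639/ 2704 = 64.59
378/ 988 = 0.38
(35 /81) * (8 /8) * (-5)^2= 875 /81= 10.80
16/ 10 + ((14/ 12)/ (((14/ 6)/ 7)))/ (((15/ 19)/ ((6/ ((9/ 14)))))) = 1934/ 45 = 42.98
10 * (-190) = -1900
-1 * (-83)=83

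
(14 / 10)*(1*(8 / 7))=8 / 5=1.60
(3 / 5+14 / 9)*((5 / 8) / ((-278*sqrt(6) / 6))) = -97*sqrt(6) / 20016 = -0.01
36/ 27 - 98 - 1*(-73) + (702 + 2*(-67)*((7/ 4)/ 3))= 3601/ 6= 600.17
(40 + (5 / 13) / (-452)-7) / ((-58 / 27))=-5235381 / 340808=-15.36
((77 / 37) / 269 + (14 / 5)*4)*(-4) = -2231012 / 49765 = -44.83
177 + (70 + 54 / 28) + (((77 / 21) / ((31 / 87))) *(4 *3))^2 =208499261 / 13454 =15497.19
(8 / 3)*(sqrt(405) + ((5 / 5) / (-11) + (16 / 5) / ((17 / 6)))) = 7768 / 2805 + 24*sqrt(5) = 56.43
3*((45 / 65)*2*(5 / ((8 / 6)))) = 405 / 26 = 15.58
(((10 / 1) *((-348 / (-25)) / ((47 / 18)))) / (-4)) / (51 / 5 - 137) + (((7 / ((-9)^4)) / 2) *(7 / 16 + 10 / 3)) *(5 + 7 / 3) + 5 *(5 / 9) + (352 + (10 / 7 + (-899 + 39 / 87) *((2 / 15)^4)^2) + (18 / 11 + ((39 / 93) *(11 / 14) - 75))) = 15404100180013298756267 / 54375349520868750000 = 283.29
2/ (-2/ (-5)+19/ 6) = 60/ 107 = 0.56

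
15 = 15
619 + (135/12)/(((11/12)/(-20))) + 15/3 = 4164/11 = 378.55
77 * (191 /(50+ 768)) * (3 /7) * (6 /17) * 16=43.51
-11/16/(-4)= 11/64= 0.17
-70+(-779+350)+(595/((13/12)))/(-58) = -191693/377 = -508.47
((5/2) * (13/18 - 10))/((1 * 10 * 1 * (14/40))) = -835/126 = -6.63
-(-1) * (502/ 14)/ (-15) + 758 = 79339/ 105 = 755.61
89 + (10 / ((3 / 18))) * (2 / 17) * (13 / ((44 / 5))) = 18593 / 187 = 99.43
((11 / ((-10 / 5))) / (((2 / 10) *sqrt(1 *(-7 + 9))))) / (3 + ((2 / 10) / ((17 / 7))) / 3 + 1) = -14025 *sqrt(2) / 4108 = -4.83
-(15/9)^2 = -25/9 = -2.78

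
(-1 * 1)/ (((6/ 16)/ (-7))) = 56/ 3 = 18.67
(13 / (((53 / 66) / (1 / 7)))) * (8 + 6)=32.38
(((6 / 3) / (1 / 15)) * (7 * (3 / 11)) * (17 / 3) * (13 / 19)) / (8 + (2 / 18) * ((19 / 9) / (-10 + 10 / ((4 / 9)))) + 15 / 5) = 93980250 / 4663417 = 20.15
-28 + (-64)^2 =4068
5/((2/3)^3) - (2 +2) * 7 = -89/8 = -11.12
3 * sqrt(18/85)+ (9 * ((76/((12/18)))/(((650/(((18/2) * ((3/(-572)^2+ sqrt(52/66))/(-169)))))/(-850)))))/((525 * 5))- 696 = -218881678937511/314485171000+ 17442 * sqrt(858)/21146125+ 9 * sqrt(170)/85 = -694.60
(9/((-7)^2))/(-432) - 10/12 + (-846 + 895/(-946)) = -943151689/1112496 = -847.78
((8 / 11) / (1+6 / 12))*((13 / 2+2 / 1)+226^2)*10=8173520 / 33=247682.42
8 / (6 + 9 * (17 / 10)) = 80 / 213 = 0.38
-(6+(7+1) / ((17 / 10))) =-10.71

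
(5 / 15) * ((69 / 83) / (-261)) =-23 / 21663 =-0.00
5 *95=475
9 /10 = 0.90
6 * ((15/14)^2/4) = 675/392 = 1.72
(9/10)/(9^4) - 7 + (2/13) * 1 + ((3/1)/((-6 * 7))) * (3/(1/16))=-6816059/663390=-10.27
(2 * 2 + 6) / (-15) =-2 / 3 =-0.67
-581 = -581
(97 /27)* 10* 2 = 1940 /27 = 71.85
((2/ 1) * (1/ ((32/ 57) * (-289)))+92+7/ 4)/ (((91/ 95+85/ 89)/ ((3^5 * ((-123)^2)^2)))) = 203831980797483256095/ 74788576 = 2725442730685.01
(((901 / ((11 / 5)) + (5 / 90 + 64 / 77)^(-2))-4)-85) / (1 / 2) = 10693891844 / 16614851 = 643.63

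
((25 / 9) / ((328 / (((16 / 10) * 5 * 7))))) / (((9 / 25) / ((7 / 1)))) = 30625 / 3321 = 9.22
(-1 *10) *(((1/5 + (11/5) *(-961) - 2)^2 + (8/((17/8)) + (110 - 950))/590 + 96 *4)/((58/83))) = -64079414.20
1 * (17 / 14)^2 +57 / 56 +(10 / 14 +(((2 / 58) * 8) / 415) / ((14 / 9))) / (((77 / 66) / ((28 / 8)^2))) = 47162263 / 4717720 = 10.00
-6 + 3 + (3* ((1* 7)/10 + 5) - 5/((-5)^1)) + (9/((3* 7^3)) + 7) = 22.11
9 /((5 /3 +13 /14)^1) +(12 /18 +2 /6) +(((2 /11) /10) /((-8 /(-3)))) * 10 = 21755 /4796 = 4.54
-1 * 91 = -91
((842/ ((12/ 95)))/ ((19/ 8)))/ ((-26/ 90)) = -126300/ 13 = -9715.38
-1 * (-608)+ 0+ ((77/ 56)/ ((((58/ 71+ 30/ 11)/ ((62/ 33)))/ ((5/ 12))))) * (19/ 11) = 608.52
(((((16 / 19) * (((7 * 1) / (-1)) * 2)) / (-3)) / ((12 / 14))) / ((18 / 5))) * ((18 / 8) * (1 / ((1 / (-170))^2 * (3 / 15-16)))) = -70805000 / 13509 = -5241.32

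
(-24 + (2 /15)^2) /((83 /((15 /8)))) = -1349 /2490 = -0.54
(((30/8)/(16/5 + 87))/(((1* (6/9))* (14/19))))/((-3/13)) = -18525/50512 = -0.37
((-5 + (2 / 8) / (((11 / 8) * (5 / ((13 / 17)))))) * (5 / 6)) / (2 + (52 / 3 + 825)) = -4649 / 947342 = -0.00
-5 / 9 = -0.56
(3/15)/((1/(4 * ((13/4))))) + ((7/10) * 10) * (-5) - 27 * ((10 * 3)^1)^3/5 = -729162/5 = -145832.40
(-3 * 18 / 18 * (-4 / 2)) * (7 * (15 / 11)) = 630 / 11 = 57.27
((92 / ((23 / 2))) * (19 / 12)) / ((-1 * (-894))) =19 / 1341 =0.01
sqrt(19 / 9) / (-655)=-sqrt(19) / 1965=-0.00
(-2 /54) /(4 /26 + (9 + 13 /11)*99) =-13 /353862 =-0.00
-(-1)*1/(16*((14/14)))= 1/16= 0.06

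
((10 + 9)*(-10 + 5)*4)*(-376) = 142880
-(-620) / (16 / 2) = 155 / 2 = 77.50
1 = 1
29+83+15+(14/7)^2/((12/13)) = 394/3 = 131.33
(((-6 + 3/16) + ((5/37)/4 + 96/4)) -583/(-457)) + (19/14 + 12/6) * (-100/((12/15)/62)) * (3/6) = -24599489435/1893808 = -12989.43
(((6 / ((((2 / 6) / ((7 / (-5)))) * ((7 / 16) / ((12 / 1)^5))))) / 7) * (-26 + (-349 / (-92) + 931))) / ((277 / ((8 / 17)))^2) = -95867572322304 / 17850618205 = -5370.55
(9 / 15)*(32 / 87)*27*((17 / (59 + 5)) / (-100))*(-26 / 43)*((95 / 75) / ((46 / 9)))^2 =19386783 / 32983150000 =0.00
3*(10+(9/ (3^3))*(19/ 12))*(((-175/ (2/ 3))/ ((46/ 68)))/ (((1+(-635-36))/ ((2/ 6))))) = 225505/ 36984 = 6.10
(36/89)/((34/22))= 396/1513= 0.26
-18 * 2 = -36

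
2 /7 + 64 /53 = 554 /371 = 1.49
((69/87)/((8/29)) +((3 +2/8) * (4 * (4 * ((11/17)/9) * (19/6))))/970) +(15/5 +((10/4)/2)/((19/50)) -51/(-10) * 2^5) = 1166558483/6767496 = 172.38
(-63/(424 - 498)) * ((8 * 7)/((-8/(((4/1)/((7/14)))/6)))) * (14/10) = -2058/185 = -11.12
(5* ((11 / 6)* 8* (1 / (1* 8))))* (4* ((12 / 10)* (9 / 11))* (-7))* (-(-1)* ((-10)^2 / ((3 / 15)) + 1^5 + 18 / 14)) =-126576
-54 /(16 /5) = -135 /8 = -16.88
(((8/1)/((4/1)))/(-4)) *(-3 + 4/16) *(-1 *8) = -11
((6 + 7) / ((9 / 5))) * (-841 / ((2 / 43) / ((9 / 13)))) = -180815 / 2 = -90407.50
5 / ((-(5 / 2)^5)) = -32 / 625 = -0.05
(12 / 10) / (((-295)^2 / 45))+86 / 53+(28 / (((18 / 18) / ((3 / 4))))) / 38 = 2.18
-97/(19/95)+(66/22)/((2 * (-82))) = -79543/164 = -485.02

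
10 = 10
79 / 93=0.85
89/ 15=5.93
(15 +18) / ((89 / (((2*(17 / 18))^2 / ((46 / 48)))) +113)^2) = 16036032 / 9108006875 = 0.00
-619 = -619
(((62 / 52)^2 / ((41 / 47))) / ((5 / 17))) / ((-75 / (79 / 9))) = -60659281 / 93541500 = -0.65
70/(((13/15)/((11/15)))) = 770/13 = 59.23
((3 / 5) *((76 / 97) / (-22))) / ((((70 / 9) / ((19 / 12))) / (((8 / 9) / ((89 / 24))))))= -17328 / 16618525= -0.00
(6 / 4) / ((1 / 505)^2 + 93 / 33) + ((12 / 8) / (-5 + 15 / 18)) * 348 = -16437149293 / 131763100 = -124.75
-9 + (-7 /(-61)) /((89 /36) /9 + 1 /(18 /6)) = -105885 /12017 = -8.81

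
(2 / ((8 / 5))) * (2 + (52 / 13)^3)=82.50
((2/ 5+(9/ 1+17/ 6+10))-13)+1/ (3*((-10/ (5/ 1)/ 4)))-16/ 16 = 227/ 30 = 7.57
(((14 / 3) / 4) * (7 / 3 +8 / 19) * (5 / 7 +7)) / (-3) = -157 / 19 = -8.26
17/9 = 1.89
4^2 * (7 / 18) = 56 / 9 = 6.22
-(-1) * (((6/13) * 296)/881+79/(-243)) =-473219/2783079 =-0.17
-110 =-110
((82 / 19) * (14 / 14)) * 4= 328 / 19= 17.26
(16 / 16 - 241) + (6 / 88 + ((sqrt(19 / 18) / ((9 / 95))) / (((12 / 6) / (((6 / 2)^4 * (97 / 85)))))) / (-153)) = -10557 / 44 - 1843 * sqrt(38) / 3468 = -243.21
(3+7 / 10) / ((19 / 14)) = 259 / 95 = 2.73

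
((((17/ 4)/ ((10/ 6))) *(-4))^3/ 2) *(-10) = 132651/ 25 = 5306.04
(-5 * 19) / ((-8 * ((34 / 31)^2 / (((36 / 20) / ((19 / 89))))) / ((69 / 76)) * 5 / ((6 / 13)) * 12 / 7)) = 371794563 / 91370240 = 4.07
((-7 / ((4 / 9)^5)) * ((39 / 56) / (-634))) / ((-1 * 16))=-2302911 / 83099648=-0.03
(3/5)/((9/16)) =16/15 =1.07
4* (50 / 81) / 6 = 100 / 243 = 0.41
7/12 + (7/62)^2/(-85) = 142912/245055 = 0.58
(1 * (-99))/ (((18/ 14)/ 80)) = -6160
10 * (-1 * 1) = -10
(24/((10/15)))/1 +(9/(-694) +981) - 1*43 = 675947/694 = 973.99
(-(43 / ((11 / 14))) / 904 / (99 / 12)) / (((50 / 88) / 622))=-8.03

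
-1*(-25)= 25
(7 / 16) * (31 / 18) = 217 / 288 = 0.75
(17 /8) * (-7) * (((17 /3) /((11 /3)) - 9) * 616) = 68306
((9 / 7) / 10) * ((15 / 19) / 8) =27 / 2128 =0.01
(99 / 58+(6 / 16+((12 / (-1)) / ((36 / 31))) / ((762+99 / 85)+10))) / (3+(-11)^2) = 94615511 / 5671812576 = 0.02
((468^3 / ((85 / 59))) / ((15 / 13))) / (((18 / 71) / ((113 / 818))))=5840445287664 / 173825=33599570.19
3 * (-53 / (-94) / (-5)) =-159 / 470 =-0.34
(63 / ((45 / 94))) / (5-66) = -658 / 305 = -2.16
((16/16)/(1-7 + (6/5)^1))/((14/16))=-5/21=-0.24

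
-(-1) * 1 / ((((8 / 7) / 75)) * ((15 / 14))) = 245 / 4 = 61.25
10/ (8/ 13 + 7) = 130/ 99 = 1.31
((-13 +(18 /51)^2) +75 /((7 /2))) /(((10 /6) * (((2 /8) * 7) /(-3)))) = -622908 /70805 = -8.80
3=3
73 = 73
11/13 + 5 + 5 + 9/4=681/52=13.10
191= 191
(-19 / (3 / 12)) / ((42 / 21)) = -38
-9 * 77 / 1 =-693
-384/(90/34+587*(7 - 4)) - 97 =-485797/4997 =-97.22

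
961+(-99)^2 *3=30364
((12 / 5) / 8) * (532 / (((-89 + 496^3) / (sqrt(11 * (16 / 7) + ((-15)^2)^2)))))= 114 * sqrt(2481857) / 610119235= 0.00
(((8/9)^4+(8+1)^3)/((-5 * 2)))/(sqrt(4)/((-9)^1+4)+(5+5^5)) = -0.02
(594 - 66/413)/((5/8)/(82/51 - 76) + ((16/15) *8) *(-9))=-1772383360/229243379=-7.73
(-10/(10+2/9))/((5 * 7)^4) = -9/13805750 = -0.00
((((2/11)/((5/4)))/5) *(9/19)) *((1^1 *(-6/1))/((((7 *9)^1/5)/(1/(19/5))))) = -48/27797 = -0.00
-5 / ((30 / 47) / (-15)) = 235 / 2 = 117.50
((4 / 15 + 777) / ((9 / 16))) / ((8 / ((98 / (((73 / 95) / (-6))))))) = -86836232 / 657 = -132170.82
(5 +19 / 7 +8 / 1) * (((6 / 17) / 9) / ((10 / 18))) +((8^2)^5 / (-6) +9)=-63887634919 / 357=-178956960.56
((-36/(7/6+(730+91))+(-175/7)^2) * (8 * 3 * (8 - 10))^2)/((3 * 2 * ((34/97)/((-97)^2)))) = 540228058705344/83861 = 6441946300.49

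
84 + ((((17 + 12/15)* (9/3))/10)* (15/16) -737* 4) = -457439/160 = -2858.99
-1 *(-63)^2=-3969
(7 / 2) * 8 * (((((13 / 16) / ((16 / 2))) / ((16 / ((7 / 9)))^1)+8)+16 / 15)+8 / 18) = 2046331 / 7680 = 266.45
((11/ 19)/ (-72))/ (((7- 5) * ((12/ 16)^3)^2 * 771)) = -2816/ 96112089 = -0.00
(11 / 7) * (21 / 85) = 33 / 85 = 0.39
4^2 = 16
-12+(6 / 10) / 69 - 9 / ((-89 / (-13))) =-13.31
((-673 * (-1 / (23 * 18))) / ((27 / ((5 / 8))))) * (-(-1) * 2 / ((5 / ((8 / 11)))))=673 / 61479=0.01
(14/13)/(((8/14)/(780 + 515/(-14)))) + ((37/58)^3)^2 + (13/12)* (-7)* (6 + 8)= 1922026557933199/1484679009216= 1294.57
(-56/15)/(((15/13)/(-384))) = 1242.45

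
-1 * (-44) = 44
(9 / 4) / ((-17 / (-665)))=5985 / 68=88.01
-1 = -1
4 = 4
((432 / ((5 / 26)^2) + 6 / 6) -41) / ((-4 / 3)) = -218274 / 25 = -8730.96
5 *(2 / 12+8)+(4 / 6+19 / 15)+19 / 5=1397 / 30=46.57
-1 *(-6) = 6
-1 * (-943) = 943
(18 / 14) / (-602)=-9 / 4214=-0.00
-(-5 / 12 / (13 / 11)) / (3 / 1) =55 / 468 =0.12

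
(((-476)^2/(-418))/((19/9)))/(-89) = 1019592/353419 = 2.88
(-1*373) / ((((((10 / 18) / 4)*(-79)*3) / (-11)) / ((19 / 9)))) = -311828 / 1185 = -263.15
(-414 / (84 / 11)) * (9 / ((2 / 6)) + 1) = -1518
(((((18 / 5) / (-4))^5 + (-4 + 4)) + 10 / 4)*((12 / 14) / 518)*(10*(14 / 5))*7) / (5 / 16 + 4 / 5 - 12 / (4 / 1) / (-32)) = 2291412 / 4463125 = 0.51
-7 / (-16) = 7 / 16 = 0.44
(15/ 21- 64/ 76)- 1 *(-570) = 75793/ 133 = 569.87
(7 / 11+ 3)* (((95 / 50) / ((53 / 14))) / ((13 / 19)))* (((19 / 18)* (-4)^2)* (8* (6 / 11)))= 49165312 / 250107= 196.58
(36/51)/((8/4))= 6/17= 0.35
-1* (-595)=595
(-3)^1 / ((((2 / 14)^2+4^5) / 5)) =-735 / 50177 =-0.01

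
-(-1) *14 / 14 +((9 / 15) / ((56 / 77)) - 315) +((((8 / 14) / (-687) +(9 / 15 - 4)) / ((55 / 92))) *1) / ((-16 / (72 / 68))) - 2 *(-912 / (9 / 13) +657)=181271733739 / 179856600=1007.87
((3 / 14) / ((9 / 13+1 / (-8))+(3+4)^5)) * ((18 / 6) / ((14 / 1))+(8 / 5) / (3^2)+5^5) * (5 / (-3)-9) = -1638205504 / 3854311335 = -0.43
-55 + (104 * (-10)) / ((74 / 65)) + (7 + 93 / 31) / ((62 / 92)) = -953.67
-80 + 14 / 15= -1186 / 15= -79.07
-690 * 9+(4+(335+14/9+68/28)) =-369622/63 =-5867.02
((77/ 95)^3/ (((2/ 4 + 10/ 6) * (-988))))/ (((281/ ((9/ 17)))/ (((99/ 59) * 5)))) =-1220312709/ 310369020545350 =-0.00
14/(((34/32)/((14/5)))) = 3136/85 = 36.89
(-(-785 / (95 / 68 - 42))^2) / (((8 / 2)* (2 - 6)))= 178089025 / 7623121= 23.36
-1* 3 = -3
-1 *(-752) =752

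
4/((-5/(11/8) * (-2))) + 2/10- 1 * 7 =-25/4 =-6.25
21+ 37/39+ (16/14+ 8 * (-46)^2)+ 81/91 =4627891/273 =16951.98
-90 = -90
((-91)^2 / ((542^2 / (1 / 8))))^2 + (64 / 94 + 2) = 2.68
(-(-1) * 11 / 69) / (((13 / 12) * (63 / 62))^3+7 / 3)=167782912 / 3859634485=0.04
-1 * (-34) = 34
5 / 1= 5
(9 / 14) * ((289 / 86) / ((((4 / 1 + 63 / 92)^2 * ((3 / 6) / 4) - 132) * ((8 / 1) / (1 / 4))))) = -1375929 / 2634419123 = -0.00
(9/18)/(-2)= -1/4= -0.25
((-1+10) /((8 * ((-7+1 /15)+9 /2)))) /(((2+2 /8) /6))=-90 /73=-1.23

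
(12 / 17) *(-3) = -36 / 17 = -2.12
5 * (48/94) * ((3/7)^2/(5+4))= 120/2303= 0.05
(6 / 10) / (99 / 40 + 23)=24 / 1019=0.02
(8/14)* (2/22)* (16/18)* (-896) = -4096/99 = -41.37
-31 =-31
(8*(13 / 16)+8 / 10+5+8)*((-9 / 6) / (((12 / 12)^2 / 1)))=-609 / 20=-30.45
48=48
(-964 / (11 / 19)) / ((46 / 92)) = -36632 / 11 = -3330.18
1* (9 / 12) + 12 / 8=9 / 4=2.25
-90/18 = -5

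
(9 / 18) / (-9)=-1 / 18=-0.06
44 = 44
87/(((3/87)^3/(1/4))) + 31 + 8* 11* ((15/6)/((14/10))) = 14858169/28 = 530648.89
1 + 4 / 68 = 18 / 17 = 1.06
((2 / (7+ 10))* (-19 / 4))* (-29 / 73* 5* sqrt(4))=2755 / 1241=2.22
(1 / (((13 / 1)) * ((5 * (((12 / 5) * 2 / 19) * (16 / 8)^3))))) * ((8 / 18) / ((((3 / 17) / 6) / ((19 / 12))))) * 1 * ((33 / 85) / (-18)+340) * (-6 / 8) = -46.44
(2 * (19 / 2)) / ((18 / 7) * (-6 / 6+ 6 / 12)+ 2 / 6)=-399 / 20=-19.95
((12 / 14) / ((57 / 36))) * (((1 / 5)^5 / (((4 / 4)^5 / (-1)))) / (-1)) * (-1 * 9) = -648 / 415625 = -0.00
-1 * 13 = -13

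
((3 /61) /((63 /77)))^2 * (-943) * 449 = -51232247 /33489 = -1529.82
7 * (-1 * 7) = -49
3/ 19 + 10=193/ 19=10.16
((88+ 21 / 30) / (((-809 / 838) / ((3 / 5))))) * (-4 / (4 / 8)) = 8919672 / 20225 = 441.02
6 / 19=0.32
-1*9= -9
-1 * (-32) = 32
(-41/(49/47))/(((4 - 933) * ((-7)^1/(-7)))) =1927/45521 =0.04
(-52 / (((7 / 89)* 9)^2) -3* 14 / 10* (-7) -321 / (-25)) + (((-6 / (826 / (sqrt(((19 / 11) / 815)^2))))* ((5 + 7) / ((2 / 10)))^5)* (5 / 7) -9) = -90494889666007 / 10496715075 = -8621.26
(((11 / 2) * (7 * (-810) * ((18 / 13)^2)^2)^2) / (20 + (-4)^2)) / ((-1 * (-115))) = 10825210322720640 / 18761806583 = 576981.23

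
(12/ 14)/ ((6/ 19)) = 2.71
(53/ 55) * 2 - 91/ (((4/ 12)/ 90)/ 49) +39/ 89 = -5893225771/ 4895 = -1203927.63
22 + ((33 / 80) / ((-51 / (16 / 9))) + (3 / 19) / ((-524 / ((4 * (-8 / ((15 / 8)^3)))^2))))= 3531006827437 / 160657171875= 21.98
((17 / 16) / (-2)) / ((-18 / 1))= 17 / 576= 0.03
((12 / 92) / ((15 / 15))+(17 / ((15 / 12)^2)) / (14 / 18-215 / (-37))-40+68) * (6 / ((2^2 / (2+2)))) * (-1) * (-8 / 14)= 102.11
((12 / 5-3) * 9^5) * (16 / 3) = -944784 / 5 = -188956.80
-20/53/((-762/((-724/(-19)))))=7240/383667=0.02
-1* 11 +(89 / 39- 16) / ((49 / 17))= -30116 / 1911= -15.76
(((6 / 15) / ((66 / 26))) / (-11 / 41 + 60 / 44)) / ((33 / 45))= 41 / 209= 0.20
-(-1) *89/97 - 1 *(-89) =8722/97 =89.92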